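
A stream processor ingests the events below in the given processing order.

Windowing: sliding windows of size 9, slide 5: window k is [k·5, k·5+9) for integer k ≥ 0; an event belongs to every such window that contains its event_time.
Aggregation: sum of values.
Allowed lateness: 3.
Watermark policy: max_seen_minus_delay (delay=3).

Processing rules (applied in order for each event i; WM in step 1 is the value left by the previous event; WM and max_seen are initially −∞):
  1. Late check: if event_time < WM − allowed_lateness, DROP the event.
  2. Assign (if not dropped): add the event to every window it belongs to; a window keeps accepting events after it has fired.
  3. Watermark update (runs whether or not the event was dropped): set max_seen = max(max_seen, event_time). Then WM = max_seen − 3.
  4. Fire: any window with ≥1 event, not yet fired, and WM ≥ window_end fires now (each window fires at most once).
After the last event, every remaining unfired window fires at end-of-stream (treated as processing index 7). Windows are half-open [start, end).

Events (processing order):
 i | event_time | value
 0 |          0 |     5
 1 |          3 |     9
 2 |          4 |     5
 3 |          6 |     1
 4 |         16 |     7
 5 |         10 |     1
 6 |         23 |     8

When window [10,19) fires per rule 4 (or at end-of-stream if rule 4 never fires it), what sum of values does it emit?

i=0 t=0 v=5: → [0,9); WM=-3
i=1 t=3 v=9: → [0,9); WM=0
i=2 t=4 v=5: → [0,9); WM=1
i=3 t=6 v=1: → [5,14),[0,9); WM=3
i=4 t=16 v=7: → [15,24),[10,19); WM=13; [0,9) fires=20
i=5 t=10 v=1: → [10,19),[5,14); WM=13
i=6 t=23 v=8: → [20,29),[15,24); WM=20; [5,14) fires=2 [10,19) fires=8

8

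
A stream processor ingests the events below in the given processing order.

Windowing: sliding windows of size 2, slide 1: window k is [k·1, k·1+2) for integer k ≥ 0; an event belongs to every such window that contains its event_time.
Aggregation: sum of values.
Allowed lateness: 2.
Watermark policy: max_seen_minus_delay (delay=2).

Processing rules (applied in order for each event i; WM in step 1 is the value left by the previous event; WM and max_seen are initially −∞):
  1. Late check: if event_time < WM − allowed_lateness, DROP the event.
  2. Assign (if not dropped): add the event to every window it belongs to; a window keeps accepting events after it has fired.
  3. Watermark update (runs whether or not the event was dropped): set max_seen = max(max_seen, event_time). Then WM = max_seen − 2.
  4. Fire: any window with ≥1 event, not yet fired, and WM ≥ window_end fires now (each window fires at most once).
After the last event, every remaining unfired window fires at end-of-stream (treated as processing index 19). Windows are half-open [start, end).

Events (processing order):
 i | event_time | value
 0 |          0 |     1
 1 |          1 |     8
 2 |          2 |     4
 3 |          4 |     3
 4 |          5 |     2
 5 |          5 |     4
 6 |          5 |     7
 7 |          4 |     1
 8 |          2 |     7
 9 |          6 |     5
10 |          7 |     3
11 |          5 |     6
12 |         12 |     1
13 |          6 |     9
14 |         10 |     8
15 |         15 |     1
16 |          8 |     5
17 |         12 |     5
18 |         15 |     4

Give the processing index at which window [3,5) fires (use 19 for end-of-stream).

10

i=0 t=0 v=1: → [0,2); WM=-2
i=1 t=1 v=8: → [1,3),[0,2); WM=-1
i=2 t=2 v=4: → [2,4),[1,3); WM=0
i=3 t=4 v=3: → [4,6),[3,5); WM=2; [0,2) fires=9
i=4 t=5 v=2: → [5,7),[4,6); WM=3; [1,3) fires=12
i=5 t=5 v=4: → [5,7),[4,6); WM=3
i=6 t=5 v=7: → [5,7),[4,6); WM=3
i=7 t=4 v=1: → [4,6),[3,5); WM=3
i=8 t=2 v=7: → [2,4),[1,3); WM=3
i=9 t=6 v=5: → [6,8),[5,7); WM=4; [2,4) fires=11
i=10 t=7 v=3: → [7,9),[6,8); WM=5; [3,5) fires=4
i=11 t=5 v=6: → [5,7),[4,6); WM=5
i=12 t=12 v=1: → [12,14),[11,13); WM=10; [4,6) fires=23 [5,7) fires=24 [6,8) fires=8 [7,9) fires=3
i=13 t=6 v=9: DROP (t<10-2); WM=10
i=14 t=10 v=8: → [10,12),[9,11); WM=10
i=15 t=15 v=1: → [15,17),[14,16); WM=13; [9,11) fires=8 [10,12) fires=8 [11,13) fires=1
i=16 t=8 v=5: DROP (t<13-2); WM=13
i=17 t=12 v=5: → [12,14),[11,13); WM=13
i=18 t=15 v=4: → [15,17),[14,16); WM=13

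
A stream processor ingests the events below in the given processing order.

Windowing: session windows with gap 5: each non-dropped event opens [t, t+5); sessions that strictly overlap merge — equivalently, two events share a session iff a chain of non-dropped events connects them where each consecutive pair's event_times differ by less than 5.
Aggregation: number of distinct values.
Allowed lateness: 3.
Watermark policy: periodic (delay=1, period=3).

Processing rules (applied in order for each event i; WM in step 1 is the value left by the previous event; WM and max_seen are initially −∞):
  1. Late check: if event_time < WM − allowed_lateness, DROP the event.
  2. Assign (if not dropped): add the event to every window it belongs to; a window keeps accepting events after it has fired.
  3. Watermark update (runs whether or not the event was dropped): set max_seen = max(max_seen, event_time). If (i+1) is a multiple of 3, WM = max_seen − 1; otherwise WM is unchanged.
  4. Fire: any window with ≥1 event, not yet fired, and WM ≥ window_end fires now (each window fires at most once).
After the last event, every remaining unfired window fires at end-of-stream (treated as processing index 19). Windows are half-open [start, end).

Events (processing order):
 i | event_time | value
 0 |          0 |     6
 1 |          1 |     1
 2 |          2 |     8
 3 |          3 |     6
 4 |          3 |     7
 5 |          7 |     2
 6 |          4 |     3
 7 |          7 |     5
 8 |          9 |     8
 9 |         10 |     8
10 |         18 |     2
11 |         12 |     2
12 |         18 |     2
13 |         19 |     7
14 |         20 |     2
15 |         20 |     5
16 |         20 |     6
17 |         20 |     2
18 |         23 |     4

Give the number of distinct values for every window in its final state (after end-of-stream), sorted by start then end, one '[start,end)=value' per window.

i=0 t=0 v=6: → [0,5); WM=−∞
i=1 t=1 v=1: → [0,6); WM=−∞
i=2 t=2 v=8: → [0,7); WM=1
i=3 t=3 v=6: → [0,8); WM=1
i=4 t=3 v=7: → [0,8); WM=1
i=5 t=7 v=2: → [0,12); WM=6
i=6 t=4 v=3: → [0,12); WM=6
i=7 t=7 v=5: → [0,12); WM=6
i=8 t=9 v=8: → [0,14); WM=8
i=9 t=10 v=8: → [0,15); WM=8
i=10 t=18 v=2: → [18,23); WM=8
i=11 t=12 v=2: → [0,17); WM=17
i=12 t=18 v=2: → [18,23); WM=17
i=13 t=19 v=7: → [18,24); WM=17
i=14 t=20 v=2: → [18,25); WM=19
i=15 t=20 v=5: → [18,25); WM=19
i=16 t=20 v=6: → [18,25); WM=19
i=17 t=20 v=2: → [18,25); WM=19
i=18 t=23 v=4: → [18,28); WM=19

[0,17)=7 [18,28)=5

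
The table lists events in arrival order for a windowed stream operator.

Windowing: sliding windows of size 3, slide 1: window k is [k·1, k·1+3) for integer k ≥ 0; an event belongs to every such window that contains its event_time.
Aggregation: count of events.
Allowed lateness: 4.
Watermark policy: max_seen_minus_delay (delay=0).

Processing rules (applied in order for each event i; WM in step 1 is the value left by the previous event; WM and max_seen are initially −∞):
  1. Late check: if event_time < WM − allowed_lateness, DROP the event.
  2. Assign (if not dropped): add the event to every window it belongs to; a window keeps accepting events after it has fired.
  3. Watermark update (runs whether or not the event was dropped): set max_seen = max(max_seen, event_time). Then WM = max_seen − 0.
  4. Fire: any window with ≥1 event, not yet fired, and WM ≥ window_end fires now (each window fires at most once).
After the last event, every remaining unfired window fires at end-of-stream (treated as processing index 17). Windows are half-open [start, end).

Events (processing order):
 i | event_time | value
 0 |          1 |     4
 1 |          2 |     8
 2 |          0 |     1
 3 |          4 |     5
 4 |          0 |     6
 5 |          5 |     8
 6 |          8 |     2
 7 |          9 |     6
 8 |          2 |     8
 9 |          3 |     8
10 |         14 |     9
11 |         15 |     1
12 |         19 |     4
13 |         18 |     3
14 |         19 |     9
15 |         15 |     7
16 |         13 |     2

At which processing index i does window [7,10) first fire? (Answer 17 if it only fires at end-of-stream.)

10

i=0 t=1 v=4: → [1,4),[0,3); WM=1
i=1 t=2 v=8: → [2,5),[1,4),[0,3); WM=2
i=2 t=0 v=1: → [0,3); WM=2
i=3 t=4 v=5: → [4,7),[3,6),[2,5); WM=4; [0,3) fires=3 [1,4) fires=2
i=4 t=0 v=6: → [0,3); WM=4
i=5 t=5 v=8: → [5,8),[4,7),[3,6); WM=5; [2,5) fires=2
i=6 t=8 v=2: → [8,11),[7,10),[6,9); WM=8; [3,6) fires=2 [4,7) fires=2 [5,8) fires=1
i=7 t=9 v=6: → [9,12),[8,11),[7,10); WM=9; [6,9) fires=1
i=8 t=2 v=8: DROP (t<9-4); WM=9
i=9 t=3 v=8: DROP (t<9-4); WM=9
i=10 t=14 v=9: → [14,17),[13,16),[12,15); WM=14; [7,10) fires=2 [8,11) fires=2 [9,12) fires=1
i=11 t=15 v=1: → [15,18),[14,17),[13,16); WM=15; [12,15) fires=1
i=12 t=19 v=4: → [19,22),[18,21),[17,20); WM=19; [13,16) fires=2 [14,17) fires=2 [15,18) fires=1
i=13 t=18 v=3: → [18,21),[17,20),[16,19); WM=19; [16,19) fires=1
i=14 t=19 v=9: → [19,22),[18,21),[17,20); WM=19
i=15 t=15 v=7: → [15,18),[14,17),[13,16); WM=19
i=16 t=13 v=2: DROP (t<19-4); WM=19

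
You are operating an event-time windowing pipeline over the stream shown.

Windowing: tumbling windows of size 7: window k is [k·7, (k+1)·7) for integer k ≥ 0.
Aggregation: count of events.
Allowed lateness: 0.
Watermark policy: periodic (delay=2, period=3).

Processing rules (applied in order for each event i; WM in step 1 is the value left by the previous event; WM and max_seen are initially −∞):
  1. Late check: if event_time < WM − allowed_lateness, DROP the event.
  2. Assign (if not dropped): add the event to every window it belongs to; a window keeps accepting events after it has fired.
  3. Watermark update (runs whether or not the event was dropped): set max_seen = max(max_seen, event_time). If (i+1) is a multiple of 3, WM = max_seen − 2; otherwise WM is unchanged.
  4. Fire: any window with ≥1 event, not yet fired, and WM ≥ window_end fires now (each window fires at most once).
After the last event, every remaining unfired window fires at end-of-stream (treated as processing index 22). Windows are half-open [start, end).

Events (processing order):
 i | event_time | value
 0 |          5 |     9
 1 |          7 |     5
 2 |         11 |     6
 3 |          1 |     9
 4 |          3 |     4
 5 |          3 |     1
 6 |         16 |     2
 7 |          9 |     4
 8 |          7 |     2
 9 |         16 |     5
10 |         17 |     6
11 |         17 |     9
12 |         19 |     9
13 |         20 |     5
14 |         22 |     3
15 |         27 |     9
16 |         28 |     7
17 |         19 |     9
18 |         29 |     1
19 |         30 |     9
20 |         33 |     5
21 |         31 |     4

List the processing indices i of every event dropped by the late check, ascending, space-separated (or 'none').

i=0 t=5 v=9: → [0,7); WM=−∞
i=1 t=7 v=5: → [7,14); WM=−∞
i=2 t=11 v=6: → [7,14); WM=9; [0,7) fires=1
i=3 t=1 v=9: DROP (t<9-0); WM=9
i=4 t=3 v=4: DROP (t<9-0); WM=9
i=5 t=3 v=1: DROP (t<9-0); WM=9
i=6 t=16 v=2: → [14,21); WM=9
i=7 t=9 v=4: → [7,14); WM=9
i=8 t=7 v=2: DROP (t<9-0); WM=14; [7,14) fires=3
i=9 t=16 v=5: → [14,21); WM=14
i=10 t=17 v=6: → [14,21); WM=14
i=11 t=17 v=9: → [14,21); WM=15
i=12 t=19 v=9: → [14,21); WM=15
i=13 t=20 v=5: → [14,21); WM=15
i=14 t=22 v=3: → [21,28); WM=20
i=15 t=27 v=9: → [21,28); WM=20
i=16 t=28 v=7: → [28,35); WM=20
i=17 t=19 v=9: DROP (t<20-0); WM=26; [14,21) fires=6
i=18 t=29 v=1: → [28,35); WM=26
i=19 t=30 v=9: → [28,35); WM=26
i=20 t=33 v=5: → [28,35); WM=31; [21,28) fires=2
i=21 t=31 v=4: → [28,35); WM=31

3 4 5 8 17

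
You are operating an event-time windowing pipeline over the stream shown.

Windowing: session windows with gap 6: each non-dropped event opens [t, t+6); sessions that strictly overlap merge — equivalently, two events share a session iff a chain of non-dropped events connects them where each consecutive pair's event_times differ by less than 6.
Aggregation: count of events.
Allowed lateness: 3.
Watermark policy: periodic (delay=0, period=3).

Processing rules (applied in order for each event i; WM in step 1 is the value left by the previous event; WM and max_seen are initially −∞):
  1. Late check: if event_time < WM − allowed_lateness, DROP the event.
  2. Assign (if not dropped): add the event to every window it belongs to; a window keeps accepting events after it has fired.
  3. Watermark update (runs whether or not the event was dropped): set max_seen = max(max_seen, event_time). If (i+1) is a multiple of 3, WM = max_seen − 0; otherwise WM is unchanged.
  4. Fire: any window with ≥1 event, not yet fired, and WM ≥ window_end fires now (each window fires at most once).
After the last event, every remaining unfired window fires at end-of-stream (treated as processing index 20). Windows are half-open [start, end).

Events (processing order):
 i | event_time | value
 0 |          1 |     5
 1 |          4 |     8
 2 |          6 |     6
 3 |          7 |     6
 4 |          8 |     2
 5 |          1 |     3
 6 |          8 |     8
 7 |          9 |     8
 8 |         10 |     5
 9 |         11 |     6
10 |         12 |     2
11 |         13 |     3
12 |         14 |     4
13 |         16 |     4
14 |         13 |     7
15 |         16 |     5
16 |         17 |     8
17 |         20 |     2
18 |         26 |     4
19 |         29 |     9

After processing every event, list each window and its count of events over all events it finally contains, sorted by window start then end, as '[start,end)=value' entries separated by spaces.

[1,26)=17 [26,35)=2

i=0 t=1 v=5: → [1,7); WM=−∞
i=1 t=4 v=8: → [1,10); WM=−∞
i=2 t=6 v=6: → [1,12); WM=6
i=3 t=7 v=6: → [1,13); WM=6
i=4 t=8 v=2: → [1,14); WM=6
i=5 t=1 v=3: DROP (t<6-3); WM=8
i=6 t=8 v=8: → [1,14); WM=8
i=7 t=9 v=8: → [1,15); WM=8
i=8 t=10 v=5: → [1,16); WM=10
i=9 t=11 v=6: → [1,17); WM=10
i=10 t=12 v=2: → [1,18); WM=10
i=11 t=13 v=3: → [1,19); WM=13
i=12 t=14 v=4: → [1,20); WM=13
i=13 t=16 v=4: → [1,22); WM=13
i=14 t=13 v=7: → [1,22); WM=16
i=15 t=16 v=5: → [1,22); WM=16
i=16 t=17 v=8: → [1,23); WM=16
i=17 t=20 v=2: → [1,26); WM=20
i=18 t=26 v=4: → [26,32); WM=20
i=19 t=29 v=9: → [26,35); WM=20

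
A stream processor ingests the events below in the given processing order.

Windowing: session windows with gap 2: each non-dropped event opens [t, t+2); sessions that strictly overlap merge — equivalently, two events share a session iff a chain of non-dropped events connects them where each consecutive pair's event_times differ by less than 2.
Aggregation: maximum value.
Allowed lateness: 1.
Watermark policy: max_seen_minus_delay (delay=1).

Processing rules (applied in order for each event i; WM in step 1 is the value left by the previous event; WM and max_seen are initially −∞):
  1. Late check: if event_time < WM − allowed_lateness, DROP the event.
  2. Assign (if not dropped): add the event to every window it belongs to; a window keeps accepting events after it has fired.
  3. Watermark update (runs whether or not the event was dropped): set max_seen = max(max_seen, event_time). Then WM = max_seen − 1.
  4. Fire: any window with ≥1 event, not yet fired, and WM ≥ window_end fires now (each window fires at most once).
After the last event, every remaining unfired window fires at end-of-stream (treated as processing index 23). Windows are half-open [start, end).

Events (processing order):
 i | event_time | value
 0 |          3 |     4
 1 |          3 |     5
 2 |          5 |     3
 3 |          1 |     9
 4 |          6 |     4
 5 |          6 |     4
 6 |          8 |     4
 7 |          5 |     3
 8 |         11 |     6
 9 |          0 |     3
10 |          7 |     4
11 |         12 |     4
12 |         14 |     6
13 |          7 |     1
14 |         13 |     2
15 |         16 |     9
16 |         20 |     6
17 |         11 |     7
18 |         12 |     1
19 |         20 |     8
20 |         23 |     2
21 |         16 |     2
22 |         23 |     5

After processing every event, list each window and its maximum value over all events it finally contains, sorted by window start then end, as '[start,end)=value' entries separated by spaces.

i=0 t=3 v=4: → [3,5); WM=2
i=1 t=3 v=5: → [3,5); WM=2
i=2 t=5 v=3: → [5,7); WM=4
i=3 t=1 v=9: DROP (t<4-1); WM=4
i=4 t=6 v=4: → [5,8); WM=5
i=5 t=6 v=4: → [5,8); WM=5
i=6 t=8 v=4: → [8,10); WM=7
i=7 t=5 v=3: DROP (t<7-1); WM=7
i=8 t=11 v=6: → [11,13); WM=10
i=9 t=0 v=3: DROP (t<10-1); WM=10
i=10 t=7 v=4: DROP (t<10-1); WM=10
i=11 t=12 v=4: → [11,14); WM=11
i=12 t=14 v=6: → [14,16); WM=13
i=13 t=7 v=1: DROP (t<13-1); WM=13
i=14 t=13 v=2: → [11,16); WM=13
i=15 t=16 v=9: → [16,18); WM=15
i=16 t=20 v=6: → [20,22); WM=19
i=17 t=11 v=7: DROP (t<19-1); WM=19
i=18 t=12 v=1: DROP (t<19-1); WM=19
i=19 t=20 v=8: → [20,22); WM=19
i=20 t=23 v=2: → [23,25); WM=22
i=21 t=16 v=2: DROP (t<22-1); WM=22
i=22 t=23 v=5: → [23,25); WM=22

[3,5)=5 [5,8)=4 [8,10)=4 [11,16)=6 [16,18)=9 [20,22)=8 [23,25)=5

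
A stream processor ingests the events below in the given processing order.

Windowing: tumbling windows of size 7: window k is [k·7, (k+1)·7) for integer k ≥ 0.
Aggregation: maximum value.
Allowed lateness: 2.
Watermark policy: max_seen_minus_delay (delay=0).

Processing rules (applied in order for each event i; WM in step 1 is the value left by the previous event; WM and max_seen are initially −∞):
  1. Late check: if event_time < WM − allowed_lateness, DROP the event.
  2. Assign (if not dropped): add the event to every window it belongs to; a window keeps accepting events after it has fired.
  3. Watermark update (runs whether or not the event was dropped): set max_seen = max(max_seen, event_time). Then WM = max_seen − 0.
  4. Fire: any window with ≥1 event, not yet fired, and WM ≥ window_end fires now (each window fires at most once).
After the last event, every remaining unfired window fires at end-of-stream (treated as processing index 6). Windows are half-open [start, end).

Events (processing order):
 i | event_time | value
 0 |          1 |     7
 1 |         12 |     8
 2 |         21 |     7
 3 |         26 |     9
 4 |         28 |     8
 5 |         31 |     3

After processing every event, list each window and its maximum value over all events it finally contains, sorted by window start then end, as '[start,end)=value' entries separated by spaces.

i=0 t=1 v=7: → [0,7); WM=1
i=1 t=12 v=8: → [7,14); WM=12; [0,7) fires=7
i=2 t=21 v=7: → [21,28); WM=21; [7,14) fires=8
i=3 t=26 v=9: → [21,28); WM=26
i=4 t=28 v=8: → [28,35); WM=28; [21,28) fires=9
i=5 t=31 v=3: → [28,35); WM=31

[0,7)=7 [7,14)=8 [21,28)=9 [28,35)=8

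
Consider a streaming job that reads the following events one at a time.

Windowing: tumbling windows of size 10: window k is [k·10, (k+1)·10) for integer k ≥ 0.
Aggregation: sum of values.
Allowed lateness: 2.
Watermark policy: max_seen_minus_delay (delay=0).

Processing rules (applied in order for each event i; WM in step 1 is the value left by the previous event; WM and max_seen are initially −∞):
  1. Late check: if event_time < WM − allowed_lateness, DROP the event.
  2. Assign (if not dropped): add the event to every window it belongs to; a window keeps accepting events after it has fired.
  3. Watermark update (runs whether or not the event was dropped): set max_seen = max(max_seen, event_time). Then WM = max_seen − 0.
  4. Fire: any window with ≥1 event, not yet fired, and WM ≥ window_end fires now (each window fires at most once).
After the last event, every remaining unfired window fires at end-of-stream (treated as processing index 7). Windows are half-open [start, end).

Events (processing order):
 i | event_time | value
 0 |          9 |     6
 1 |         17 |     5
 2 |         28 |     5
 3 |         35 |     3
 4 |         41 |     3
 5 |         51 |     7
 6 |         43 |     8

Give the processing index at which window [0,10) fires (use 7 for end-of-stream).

1

i=0 t=9 v=6: → [0,10); WM=9
i=1 t=17 v=5: → [10,20); WM=17; [0,10) fires=6
i=2 t=28 v=5: → [20,30); WM=28; [10,20) fires=5
i=3 t=35 v=3: → [30,40); WM=35; [20,30) fires=5
i=4 t=41 v=3: → [40,50); WM=41; [30,40) fires=3
i=5 t=51 v=7: → [50,60); WM=51; [40,50) fires=3
i=6 t=43 v=8: DROP (t<51-2); WM=51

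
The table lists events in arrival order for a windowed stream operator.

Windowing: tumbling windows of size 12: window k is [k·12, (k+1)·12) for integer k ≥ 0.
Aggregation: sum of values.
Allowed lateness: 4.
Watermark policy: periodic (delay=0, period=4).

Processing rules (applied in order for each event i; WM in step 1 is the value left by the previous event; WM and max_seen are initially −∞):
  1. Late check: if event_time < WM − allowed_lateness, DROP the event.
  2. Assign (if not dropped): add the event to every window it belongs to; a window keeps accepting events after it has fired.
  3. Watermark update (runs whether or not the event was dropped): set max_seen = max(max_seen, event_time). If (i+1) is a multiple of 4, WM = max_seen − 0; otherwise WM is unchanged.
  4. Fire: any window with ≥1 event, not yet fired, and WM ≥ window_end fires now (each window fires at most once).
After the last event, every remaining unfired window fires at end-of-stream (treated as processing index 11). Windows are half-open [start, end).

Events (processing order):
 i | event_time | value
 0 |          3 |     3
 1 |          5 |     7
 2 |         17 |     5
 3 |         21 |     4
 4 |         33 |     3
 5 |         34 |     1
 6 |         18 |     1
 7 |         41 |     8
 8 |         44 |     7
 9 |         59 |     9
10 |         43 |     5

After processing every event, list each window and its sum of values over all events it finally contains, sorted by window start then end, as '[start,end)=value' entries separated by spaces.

[0,12)=10 [12,24)=10 [24,36)=4 [36,48)=20 [48,60)=9

i=0 t=3 v=3: → [0,12); WM=−∞
i=1 t=5 v=7: → [0,12); WM=−∞
i=2 t=17 v=5: → [12,24); WM=−∞
i=3 t=21 v=4: → [12,24); WM=21; [0,12) fires=10
i=4 t=33 v=3: → [24,36); WM=21
i=5 t=34 v=1: → [24,36); WM=21
i=6 t=18 v=1: → [12,24); WM=21
i=7 t=41 v=8: → [36,48); WM=41; [12,24) fires=10 [24,36) fires=4
i=8 t=44 v=7: → [36,48); WM=41
i=9 t=59 v=9: → [48,60); WM=41
i=10 t=43 v=5: → [36,48); WM=41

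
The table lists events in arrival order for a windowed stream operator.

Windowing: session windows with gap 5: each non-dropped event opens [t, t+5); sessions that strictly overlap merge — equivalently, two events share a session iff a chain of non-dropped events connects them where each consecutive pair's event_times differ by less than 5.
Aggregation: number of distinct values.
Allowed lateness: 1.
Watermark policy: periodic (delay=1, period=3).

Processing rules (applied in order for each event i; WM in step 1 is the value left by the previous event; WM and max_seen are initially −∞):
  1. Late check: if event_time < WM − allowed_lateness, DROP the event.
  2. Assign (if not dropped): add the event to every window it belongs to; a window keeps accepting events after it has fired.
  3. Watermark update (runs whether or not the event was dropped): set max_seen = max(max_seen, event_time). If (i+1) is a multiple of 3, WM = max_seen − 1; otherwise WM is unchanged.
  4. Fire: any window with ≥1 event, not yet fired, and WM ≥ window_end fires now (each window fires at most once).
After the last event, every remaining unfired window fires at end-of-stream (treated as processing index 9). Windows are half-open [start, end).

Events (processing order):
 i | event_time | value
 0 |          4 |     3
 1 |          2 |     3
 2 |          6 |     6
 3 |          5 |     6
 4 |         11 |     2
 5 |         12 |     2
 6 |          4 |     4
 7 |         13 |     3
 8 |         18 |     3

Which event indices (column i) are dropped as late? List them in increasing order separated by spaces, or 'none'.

6

i=0 t=4 v=3: → [4,9); WM=−∞
i=1 t=2 v=3: → [2,9); WM=−∞
i=2 t=6 v=6: → [2,11); WM=5
i=3 t=5 v=6: → [2,11); WM=5
i=4 t=11 v=2: → [11,16); WM=5
i=5 t=12 v=2: → [11,17); WM=11
i=6 t=4 v=4: DROP (t<11-1); WM=11
i=7 t=13 v=3: → [11,18); WM=11
i=8 t=18 v=3: → [18,23); WM=17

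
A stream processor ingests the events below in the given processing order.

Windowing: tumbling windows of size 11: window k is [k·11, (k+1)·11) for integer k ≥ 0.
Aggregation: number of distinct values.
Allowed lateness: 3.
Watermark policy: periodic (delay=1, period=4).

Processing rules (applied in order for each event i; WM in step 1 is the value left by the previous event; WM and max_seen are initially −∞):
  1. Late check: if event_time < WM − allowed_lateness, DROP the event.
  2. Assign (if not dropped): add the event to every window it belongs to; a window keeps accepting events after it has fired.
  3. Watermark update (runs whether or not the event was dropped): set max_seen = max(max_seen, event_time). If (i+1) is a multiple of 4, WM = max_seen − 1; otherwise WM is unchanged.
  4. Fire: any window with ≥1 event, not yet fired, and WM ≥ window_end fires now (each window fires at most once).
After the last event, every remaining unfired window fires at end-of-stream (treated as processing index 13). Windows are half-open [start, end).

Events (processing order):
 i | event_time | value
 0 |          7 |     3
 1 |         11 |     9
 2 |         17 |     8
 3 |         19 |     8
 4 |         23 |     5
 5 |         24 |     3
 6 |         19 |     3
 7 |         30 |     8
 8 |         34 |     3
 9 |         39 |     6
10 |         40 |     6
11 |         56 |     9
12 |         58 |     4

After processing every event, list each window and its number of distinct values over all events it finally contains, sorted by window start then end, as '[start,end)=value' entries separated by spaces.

i=0 t=7 v=3: → [0,11); WM=−∞
i=1 t=11 v=9: → [11,22); WM=−∞
i=2 t=17 v=8: → [11,22); WM=−∞
i=3 t=19 v=8: → [11,22); WM=18; [0,11) fires=1
i=4 t=23 v=5: → [22,33); WM=18
i=5 t=24 v=3: → [22,33); WM=18
i=6 t=19 v=3: → [11,22); WM=18
i=7 t=30 v=8: → [22,33); WM=29; [11,22) fires=3
i=8 t=34 v=3: → [33,44); WM=29
i=9 t=39 v=6: → [33,44); WM=29
i=10 t=40 v=6: → [33,44); WM=29
i=11 t=56 v=9: → [55,66); WM=55; [22,33) fires=3 [33,44) fires=2
i=12 t=58 v=4: → [55,66); WM=55

[0,11)=1 [11,22)=3 [22,33)=3 [33,44)=2 [55,66)=2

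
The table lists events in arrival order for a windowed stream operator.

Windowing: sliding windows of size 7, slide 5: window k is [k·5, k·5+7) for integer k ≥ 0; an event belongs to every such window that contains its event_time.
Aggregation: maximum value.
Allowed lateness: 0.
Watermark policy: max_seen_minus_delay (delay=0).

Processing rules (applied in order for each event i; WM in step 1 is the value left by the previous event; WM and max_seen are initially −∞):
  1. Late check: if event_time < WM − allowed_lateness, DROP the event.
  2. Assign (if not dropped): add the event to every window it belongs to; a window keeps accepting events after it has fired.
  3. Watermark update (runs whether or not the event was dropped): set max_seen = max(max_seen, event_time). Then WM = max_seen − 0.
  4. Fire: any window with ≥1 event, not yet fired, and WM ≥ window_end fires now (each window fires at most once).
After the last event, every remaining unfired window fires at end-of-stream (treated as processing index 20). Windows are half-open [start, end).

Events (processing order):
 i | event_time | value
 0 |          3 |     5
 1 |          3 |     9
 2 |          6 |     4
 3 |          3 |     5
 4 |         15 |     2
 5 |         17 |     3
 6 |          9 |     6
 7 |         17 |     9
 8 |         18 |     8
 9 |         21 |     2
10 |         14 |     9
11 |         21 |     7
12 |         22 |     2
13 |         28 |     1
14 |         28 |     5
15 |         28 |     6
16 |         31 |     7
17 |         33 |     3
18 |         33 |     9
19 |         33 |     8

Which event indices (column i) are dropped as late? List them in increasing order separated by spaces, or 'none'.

3 6 10

i=0 t=3 v=5: → [0,7); WM=3
i=1 t=3 v=9: → [0,7); WM=3
i=2 t=6 v=4: → [5,12),[0,7); WM=6
i=3 t=3 v=5: DROP (t<6-0); WM=6
i=4 t=15 v=2: → [15,22),[10,17); WM=15; [0,7) fires=9 [5,12) fires=4
i=5 t=17 v=3: → [15,22); WM=17; [10,17) fires=2
i=6 t=9 v=6: DROP (t<17-0); WM=17
i=7 t=17 v=9: → [15,22); WM=17
i=8 t=18 v=8: → [15,22); WM=18
i=9 t=21 v=2: → [20,27),[15,22); WM=21
i=10 t=14 v=9: DROP (t<21-0); WM=21
i=11 t=21 v=7: → [20,27),[15,22); WM=21
i=12 t=22 v=2: → [20,27); WM=22; [15,22) fires=9
i=13 t=28 v=1: → [25,32); WM=28; [20,27) fires=7
i=14 t=28 v=5: → [25,32); WM=28
i=15 t=28 v=6: → [25,32); WM=28
i=16 t=31 v=7: → [30,37),[25,32); WM=31
i=17 t=33 v=3: → [30,37); WM=33; [25,32) fires=7
i=18 t=33 v=9: → [30,37); WM=33
i=19 t=33 v=8: → [30,37); WM=33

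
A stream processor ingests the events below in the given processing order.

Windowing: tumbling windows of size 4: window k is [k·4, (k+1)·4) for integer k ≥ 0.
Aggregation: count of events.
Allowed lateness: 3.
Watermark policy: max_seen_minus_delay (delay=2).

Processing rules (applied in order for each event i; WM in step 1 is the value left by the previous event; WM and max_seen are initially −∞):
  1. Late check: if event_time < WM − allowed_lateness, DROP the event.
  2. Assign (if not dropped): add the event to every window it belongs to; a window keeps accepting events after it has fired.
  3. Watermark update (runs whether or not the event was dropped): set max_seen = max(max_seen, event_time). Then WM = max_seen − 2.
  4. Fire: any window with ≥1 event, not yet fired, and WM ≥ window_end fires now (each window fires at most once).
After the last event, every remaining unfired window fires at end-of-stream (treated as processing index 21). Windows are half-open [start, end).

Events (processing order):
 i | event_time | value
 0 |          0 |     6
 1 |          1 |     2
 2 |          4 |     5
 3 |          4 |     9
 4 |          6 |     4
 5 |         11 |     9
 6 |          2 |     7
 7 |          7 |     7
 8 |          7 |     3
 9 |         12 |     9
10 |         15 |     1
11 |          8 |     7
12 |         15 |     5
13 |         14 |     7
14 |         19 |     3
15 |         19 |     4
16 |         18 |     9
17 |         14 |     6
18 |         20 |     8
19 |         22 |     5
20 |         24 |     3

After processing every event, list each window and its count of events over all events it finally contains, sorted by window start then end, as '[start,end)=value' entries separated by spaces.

[0,4)=2 [4,8)=5 [8,12)=1 [12,16)=5 [16,20)=3 [20,24)=2 [24,28)=1

i=0 t=0 v=6: → [0,4); WM=-2
i=1 t=1 v=2: → [0,4); WM=-1
i=2 t=4 v=5: → [4,8); WM=2
i=3 t=4 v=9: → [4,8); WM=2
i=4 t=6 v=4: → [4,8); WM=4; [0,4) fires=2
i=5 t=11 v=9: → [8,12); WM=9; [4,8) fires=3
i=6 t=2 v=7: DROP (t<9-3); WM=9
i=7 t=7 v=7: → [4,8); WM=9
i=8 t=7 v=3: → [4,8); WM=9
i=9 t=12 v=9: → [12,16); WM=10
i=10 t=15 v=1: → [12,16); WM=13; [8,12) fires=1
i=11 t=8 v=7: DROP (t<13-3); WM=13
i=12 t=15 v=5: → [12,16); WM=13
i=13 t=14 v=7: → [12,16); WM=13
i=14 t=19 v=3: → [16,20); WM=17; [12,16) fires=4
i=15 t=19 v=4: → [16,20); WM=17
i=16 t=18 v=9: → [16,20); WM=17
i=17 t=14 v=6: → [12,16); WM=17
i=18 t=20 v=8: → [20,24); WM=18
i=19 t=22 v=5: → [20,24); WM=20; [16,20) fires=3
i=20 t=24 v=3: → [24,28); WM=22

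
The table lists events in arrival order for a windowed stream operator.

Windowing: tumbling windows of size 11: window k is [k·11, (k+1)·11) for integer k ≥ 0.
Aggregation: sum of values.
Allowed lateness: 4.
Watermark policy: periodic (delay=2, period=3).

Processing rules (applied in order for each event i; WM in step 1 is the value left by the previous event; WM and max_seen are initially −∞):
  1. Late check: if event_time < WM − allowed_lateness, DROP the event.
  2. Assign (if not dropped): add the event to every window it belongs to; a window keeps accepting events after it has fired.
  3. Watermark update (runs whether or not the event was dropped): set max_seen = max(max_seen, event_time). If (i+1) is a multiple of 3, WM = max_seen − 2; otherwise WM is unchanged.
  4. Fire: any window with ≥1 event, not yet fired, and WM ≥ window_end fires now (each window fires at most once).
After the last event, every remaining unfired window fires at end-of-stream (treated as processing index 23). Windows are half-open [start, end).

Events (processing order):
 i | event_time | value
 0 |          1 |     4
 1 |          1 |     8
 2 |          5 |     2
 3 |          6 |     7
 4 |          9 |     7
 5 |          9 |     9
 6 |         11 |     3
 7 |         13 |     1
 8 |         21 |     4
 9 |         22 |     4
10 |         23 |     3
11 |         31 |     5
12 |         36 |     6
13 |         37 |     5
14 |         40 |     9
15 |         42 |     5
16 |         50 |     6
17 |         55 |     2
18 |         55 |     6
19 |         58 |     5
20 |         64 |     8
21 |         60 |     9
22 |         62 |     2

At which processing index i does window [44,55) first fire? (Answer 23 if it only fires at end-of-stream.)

20

i=0 t=1 v=4: → [0,11); WM=−∞
i=1 t=1 v=8: → [0,11); WM=−∞
i=2 t=5 v=2: → [0,11); WM=3
i=3 t=6 v=7: → [0,11); WM=3
i=4 t=9 v=7: → [0,11); WM=3
i=5 t=9 v=9: → [0,11); WM=7
i=6 t=11 v=3: → [11,22); WM=7
i=7 t=13 v=1: → [11,22); WM=7
i=8 t=21 v=4: → [11,22); WM=19; [0,11) fires=37
i=9 t=22 v=4: → [22,33); WM=19
i=10 t=23 v=3: → [22,33); WM=19
i=11 t=31 v=5: → [22,33); WM=29; [11,22) fires=8
i=12 t=36 v=6: → [33,44); WM=29
i=13 t=37 v=5: → [33,44); WM=29
i=14 t=40 v=9: → [33,44); WM=38; [22,33) fires=12
i=15 t=42 v=5: → [33,44); WM=38
i=16 t=50 v=6: → [44,55); WM=38
i=17 t=55 v=2: → [55,66); WM=53; [33,44) fires=25
i=18 t=55 v=6: → [55,66); WM=53
i=19 t=58 v=5: → [55,66); WM=53
i=20 t=64 v=8: → [55,66); WM=62; [44,55) fires=6
i=21 t=60 v=9: → [55,66); WM=62
i=22 t=62 v=2: → [55,66); WM=62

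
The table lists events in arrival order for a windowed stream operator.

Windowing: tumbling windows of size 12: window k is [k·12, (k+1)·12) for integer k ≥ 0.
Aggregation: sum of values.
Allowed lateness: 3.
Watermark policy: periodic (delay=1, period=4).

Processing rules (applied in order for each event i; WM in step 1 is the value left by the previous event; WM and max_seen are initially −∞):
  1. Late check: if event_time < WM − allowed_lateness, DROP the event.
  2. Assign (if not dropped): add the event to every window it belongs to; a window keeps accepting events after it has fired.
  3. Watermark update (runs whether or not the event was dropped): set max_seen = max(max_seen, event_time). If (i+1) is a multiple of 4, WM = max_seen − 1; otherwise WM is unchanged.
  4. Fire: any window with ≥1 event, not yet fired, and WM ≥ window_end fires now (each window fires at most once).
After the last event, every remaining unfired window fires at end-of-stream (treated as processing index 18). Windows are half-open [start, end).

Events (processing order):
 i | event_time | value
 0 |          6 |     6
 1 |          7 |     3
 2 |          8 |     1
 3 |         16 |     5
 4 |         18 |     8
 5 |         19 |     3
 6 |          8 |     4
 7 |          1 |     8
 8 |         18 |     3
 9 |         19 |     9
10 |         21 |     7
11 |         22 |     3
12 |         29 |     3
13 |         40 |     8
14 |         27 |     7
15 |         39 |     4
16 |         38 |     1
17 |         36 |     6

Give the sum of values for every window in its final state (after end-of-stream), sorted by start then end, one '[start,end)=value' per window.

i=0 t=6 v=6: → [0,12); WM=−∞
i=1 t=7 v=3: → [0,12); WM=−∞
i=2 t=8 v=1: → [0,12); WM=−∞
i=3 t=16 v=5: → [12,24); WM=15; [0,12) fires=10
i=4 t=18 v=8: → [12,24); WM=15
i=5 t=19 v=3: → [12,24); WM=15
i=6 t=8 v=4: DROP (t<15-3); WM=15
i=7 t=1 v=8: DROP (t<15-3); WM=18
i=8 t=18 v=3: → [12,24); WM=18
i=9 t=19 v=9: → [12,24); WM=18
i=10 t=21 v=7: → [12,24); WM=18
i=11 t=22 v=3: → [12,24); WM=21
i=12 t=29 v=3: → [24,36); WM=21
i=13 t=40 v=8: → [36,48); WM=21
i=14 t=27 v=7: → [24,36); WM=21
i=15 t=39 v=4: → [36,48); WM=39; [12,24) fires=38 [24,36) fires=10
i=16 t=38 v=1: → [36,48); WM=39
i=17 t=36 v=6: → [36,48); WM=39

[0,12)=10 [12,24)=38 [24,36)=10 [36,48)=19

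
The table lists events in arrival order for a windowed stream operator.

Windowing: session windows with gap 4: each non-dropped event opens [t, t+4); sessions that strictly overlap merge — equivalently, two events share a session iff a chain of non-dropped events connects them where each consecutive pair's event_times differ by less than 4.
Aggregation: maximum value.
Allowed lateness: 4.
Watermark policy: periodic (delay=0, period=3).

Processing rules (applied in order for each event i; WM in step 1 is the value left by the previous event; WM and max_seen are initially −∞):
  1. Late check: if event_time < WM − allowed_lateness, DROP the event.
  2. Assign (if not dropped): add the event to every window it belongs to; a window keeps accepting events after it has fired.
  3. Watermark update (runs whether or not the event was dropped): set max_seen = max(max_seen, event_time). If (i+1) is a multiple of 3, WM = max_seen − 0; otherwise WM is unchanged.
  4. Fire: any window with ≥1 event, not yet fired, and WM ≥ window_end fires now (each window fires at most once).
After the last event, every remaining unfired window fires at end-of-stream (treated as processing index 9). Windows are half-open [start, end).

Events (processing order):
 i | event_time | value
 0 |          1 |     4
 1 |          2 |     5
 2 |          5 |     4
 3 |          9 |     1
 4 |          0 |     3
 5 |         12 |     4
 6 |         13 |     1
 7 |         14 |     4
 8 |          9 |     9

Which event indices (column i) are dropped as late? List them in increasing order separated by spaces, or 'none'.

4

i=0 t=1 v=4: → [1,5); WM=−∞
i=1 t=2 v=5: → [1,6); WM=−∞
i=2 t=5 v=4: → [1,9); WM=5
i=3 t=9 v=1: → [9,13); WM=5
i=4 t=0 v=3: DROP (t<5-4); WM=5
i=5 t=12 v=4: → [9,16); WM=12
i=6 t=13 v=1: → [9,17); WM=12
i=7 t=14 v=4: → [9,18); WM=12
i=8 t=9 v=9: → [9,18); WM=14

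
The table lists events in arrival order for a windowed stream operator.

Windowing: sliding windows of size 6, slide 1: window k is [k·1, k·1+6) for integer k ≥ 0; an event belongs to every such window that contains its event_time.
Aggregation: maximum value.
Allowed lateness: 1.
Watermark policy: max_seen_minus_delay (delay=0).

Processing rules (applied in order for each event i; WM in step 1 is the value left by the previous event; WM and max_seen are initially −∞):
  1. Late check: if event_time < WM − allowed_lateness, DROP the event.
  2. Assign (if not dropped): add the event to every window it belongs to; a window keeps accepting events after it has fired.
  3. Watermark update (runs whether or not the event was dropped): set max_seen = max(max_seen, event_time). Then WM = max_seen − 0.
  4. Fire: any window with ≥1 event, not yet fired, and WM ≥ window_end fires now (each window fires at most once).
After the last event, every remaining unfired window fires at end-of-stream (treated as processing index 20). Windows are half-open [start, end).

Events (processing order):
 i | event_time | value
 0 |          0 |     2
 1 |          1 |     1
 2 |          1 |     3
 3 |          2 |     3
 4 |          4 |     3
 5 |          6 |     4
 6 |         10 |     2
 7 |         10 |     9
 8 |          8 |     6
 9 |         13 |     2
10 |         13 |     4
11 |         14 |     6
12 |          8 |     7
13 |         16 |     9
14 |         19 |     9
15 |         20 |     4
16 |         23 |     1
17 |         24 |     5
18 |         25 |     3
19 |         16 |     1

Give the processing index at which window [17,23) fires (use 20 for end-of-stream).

16

i=0 t=0 v=2: → [0,6); WM=0
i=1 t=1 v=1: → [1,7),[0,6); WM=1
i=2 t=1 v=3: → [1,7),[0,6); WM=1
i=3 t=2 v=3: → [2,8),[1,7),[0,6); WM=2
i=4 t=4 v=3: → [4,10),[3,9),[2,8),[1,7),[0,6); WM=4
i=5 t=6 v=4: → [6,12),[5,11),[4,10),[3,9),[2,8),[1,7); WM=6; [0,6) fires=3
i=6 t=10 v=2: → [10,16),[9,15),[8,14),[7,13),[6,12),[5,11); WM=10; [1,7) fires=4 [2,8) fires=4 [3,9) fires=4 [4,10) fires=4
i=7 t=10 v=9: → [10,16),[9,15),[8,14),[7,13),[6,12),[5,11); WM=10
i=8 t=8 v=6: DROP (t<10-1); WM=10
i=9 t=13 v=2: → [13,19),[12,18),[11,17),[10,16),[9,15),[8,14); WM=13; [5,11) fires=9 [6,12) fires=9 [7,13) fires=9
i=10 t=13 v=4: → [13,19),[12,18),[11,17),[10,16),[9,15),[8,14); WM=13
i=11 t=14 v=6: → [14,20),[13,19),[12,18),[11,17),[10,16),[9,15); WM=14; [8,14) fires=9
i=12 t=8 v=7: DROP (t<14-1); WM=14
i=13 t=16 v=9: → [16,22),[15,21),[14,20),[13,19),[12,18),[11,17); WM=16; [9,15) fires=9 [10,16) fires=9
i=14 t=19 v=9: → [19,25),[18,24),[17,23),[16,22),[15,21),[14,20); WM=19; [11,17) fires=9 [12,18) fires=9 [13,19) fires=9
i=15 t=20 v=4: → [20,26),[19,25),[18,24),[17,23),[16,22),[15,21); WM=20; [14,20) fires=9
i=16 t=23 v=1: → [23,29),[22,28),[21,27),[20,26),[19,25),[18,24); WM=23; [15,21) fires=9 [16,22) fires=9 [17,23) fires=9
i=17 t=24 v=5: → [24,30),[23,29),[22,28),[21,27),[20,26),[19,25); WM=24; [18,24) fires=9
i=18 t=25 v=3: → [25,31),[24,30),[23,29),[22,28),[21,27),[20,26); WM=25; [19,25) fires=9
i=19 t=16 v=1: DROP (t<25-1); WM=25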